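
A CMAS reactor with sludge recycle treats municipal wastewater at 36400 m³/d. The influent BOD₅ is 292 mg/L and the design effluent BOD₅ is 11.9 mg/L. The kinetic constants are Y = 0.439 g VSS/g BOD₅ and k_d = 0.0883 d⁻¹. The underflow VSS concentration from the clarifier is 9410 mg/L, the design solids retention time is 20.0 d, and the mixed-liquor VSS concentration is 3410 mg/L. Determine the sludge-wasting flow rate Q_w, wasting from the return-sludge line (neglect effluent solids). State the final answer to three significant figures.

Rearranging the biomass balance for a CMAS with decay, V = Y·Q·ΔS·θ_c / [X·(1+k_d θ_c)] = 0.439 × 36400 × (292 − 11.9) × 20.0 / [3410 × (1 + 0.0883 × 20.0)] = 8.95×10^7 / 9432 = 9491 m³.
θ_c = V·X/(Q_w·X_r) when wasting from the recycle, so Q_w = V·X/(θ_c·X_r) = 9491 × 3410 / (20.0 × 9410) = 172.0 m³/d.

Q_w ≈ 172 m³/d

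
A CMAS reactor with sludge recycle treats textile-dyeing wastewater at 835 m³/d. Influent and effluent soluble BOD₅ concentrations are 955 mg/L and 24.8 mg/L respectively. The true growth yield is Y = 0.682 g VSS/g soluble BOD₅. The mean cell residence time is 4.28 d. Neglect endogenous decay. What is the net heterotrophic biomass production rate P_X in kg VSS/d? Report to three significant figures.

With endogenous decay neglected, the observed yield equals the true yield: Y_obs = Y = 0.682 g VSS/g soluble BOD₅.
Mass of soluble BOD₅ removed per day: Q(S₀ − S) = 835 × 930.2 g/m³ = 776.7 kg/d.
Net biomass production P_X = Y_obs × Q·(S₀ − S) = 0.6820 × 776.7 = 529.7 kg VSS/d.

P_X ≈ 530 kg VSS/d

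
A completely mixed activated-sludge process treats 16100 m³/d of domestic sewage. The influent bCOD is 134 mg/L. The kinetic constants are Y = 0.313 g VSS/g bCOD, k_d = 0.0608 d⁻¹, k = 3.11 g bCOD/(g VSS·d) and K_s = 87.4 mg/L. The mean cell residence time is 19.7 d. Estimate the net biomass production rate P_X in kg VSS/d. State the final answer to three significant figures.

For a completely mixed reactor with recycle the Lawrence–McCarty relation gives S = K_s·(1 + k_d·θ_c) / [θ_c·(Y·k − k_d) − 1] = 87.4 × (1 + 0.0608 × 19.7) / [19.7 × (0.313 × 3.11 − 0.0608) − 1] = 192.1 / 16.98 = 11.31 mg/L.
Correct the yield for decay: Y_obs = Y/(1 + k_d θ_c) = 0.313 / (1 + 0.0608 × 19.7) = 0.313 / 2.198 = 0.1424.
Substrate removed = Q·(S₀ − S) = 16100 m³/d × (134 − 11.3) g/m³ = 1.98×10^6 g/d = 1975 kg/d.
Biomass produced: P_X = Y_obs·Q·ΔS = 0.1424 × 1975 ≈ 281.3 kg VSS/d.

P_X ≈ 281 kg VSS/d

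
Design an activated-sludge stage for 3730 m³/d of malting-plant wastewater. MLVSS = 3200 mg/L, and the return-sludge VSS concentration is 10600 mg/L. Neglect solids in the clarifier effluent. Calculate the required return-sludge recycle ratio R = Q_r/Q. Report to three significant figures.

R = Q_r/Q = X/(X_r − X) = 3200 / (10600 − 3200) = 0.4324.

R ≈ 0.432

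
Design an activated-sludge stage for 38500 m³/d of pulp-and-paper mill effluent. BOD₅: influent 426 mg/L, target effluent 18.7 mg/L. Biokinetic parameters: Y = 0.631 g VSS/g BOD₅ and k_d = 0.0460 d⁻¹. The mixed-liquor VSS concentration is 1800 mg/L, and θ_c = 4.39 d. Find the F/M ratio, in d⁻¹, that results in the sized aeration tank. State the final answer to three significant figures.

From the SRT design equation V = Y Q (S₀−S) θ_c / [X (1 + k_d θ_c)] = 0.631 × 38500 × (426 − 18.7) × 4.39 / [1800 × (1 + 0.0460 × 4.39)] = 4.34×10^7 / 2163 = 20078 m³.
Food-to-microorganism ratio F/M = Q S₀ / (V X) = 38500 × 426 / (20078 × 1800) = 0.4538 d⁻¹.

F/M ≈ 0.454 d⁻¹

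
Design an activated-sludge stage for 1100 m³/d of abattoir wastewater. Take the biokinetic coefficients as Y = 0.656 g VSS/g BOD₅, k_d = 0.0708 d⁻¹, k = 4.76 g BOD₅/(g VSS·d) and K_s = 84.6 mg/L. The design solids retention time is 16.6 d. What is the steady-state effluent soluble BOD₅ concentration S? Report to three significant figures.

S ≈ 3.71 mg/L

From the Monod/SRT balance for a CMAS, S = K_s·(1+k_d θ_c)/[θ_c·(Y k − k_d) − 1] = 84.6 × (1 + 0.0708 × 16.6) / [16.6 × (0.656 × 4.76 − 0.0708) − 1] = 184.0 / 49.66 = 3.706 mg/L.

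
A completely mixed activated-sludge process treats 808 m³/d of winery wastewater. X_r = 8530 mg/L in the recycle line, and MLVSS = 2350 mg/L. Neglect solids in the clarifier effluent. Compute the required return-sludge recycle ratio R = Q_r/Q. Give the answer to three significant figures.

R ≈ 0.380

Solids balance on the clarifier gives (1+R)X = R·X_r, so R = X/(X_r − X) = 2350 / (8530 − 2350) = 0.3803.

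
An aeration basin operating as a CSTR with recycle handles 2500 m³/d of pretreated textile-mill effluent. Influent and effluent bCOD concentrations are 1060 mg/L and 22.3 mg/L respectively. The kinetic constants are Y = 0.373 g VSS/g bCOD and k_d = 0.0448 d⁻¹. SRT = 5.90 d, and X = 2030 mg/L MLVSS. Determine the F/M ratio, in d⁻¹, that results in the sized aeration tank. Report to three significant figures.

F/M ≈ 0.587 d⁻¹

From the SRT design equation V = Y Q (S₀−S) θ_c / [X (1 + k_d θ_c)] = 0.373 × 2500 × (1060 − 22.3) × 5.90 / [2030 × (1 + 0.0448 × 5.90)] = 5.71×10^6 / 2567 = 2224 m³.
F/M = Q·S₀ / (V·X) = 2500 × 1060 / (2224 × 2030) = 0.5869 g bCOD·(g VSS·d)⁻¹.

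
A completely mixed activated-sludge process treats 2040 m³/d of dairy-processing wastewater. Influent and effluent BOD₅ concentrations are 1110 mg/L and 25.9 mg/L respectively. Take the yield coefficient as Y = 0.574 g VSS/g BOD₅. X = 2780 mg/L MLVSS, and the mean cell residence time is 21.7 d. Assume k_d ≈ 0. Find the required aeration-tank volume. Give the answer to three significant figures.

With k_d = 0 the design equation reduces to V = Y Q (S₀−S) θ_c / X = 0.574 × 2040 × (1110 − 25.9) × 21.7 / 2780 = 9909 m³.

V ≈ 9910 m³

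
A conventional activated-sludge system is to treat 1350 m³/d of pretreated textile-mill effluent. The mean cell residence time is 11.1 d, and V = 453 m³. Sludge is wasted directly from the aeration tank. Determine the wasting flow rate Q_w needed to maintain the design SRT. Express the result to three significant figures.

For wasting at MLVSS concentration, Q_w = V/θ_c = 453.0/11.1 = 40.81 m³/d.

Q_w ≈ 40.8 m³/d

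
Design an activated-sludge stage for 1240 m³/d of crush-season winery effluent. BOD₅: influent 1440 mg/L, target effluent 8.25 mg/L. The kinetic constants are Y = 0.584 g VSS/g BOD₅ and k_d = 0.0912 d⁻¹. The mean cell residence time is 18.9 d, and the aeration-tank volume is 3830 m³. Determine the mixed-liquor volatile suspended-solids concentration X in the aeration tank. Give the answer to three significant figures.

X ≈ 1880 mg/L

Solving the biomass balance for X: X = Y Q (S₀−S) θ_c / [V (1+k_d θ_c)] = 0.584 × 1240 × (1440 − 8.25) × 18.9 / [3830 × (1 + 0.0912 × 18.9)] = 1878 mg/L.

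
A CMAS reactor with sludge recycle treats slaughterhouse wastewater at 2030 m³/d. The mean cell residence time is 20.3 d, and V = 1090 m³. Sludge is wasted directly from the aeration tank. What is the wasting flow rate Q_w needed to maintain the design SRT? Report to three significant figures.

Wasting from the aeration tank: Q_w = V / θ_c = 1090 / 20.3 = 53.69 m³/d.

Q_w ≈ 53.7 m³/d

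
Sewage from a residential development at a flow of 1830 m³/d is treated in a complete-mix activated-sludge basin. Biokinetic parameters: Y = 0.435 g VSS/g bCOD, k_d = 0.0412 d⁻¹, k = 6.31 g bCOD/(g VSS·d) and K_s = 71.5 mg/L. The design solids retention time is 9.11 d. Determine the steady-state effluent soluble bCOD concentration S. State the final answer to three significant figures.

Effluent substrate depends only on kinetics and SRT: S = K_s(1 + k_d θ_c) / [θ_c(Yk − k_d) − 1] = 71.5 × (1 + 0.0412 × 9.11) / [9.11 × (0.435 × 6.31 − 0.0412) − 1] = 98.34 / 23.63 = 4.161 mg/L.

S ≈ 4.16 mg/L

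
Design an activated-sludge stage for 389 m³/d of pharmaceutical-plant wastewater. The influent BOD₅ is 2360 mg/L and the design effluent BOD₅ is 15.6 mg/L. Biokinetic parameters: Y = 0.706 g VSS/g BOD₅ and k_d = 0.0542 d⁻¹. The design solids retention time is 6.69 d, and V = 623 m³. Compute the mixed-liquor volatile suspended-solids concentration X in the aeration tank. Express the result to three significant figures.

X = Y·Q·ΔS·θ_c / [V·(1 + k_d θ_c)] = 0.706 × 389 × (2360 − 15.6) × 6.69 / [623 × (1 + 0.0542 × 6.69)] = 5074 mg/L.

X ≈ 5070 mg/L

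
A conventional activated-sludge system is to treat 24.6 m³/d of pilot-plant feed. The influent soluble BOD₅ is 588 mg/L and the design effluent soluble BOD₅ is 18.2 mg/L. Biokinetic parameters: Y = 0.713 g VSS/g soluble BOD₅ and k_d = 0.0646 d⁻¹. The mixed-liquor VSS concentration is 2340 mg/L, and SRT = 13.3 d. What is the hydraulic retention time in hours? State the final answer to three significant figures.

From the SRT design equation V = Y Q (S₀−S) θ_c / [X (1 + k_d θ_c)] = 0.713 × 24.6 × (588 − 18.2) × 13.3 / [2340 × (1 + 0.0646 × 13.3)] = 1.33×10^5 / 4350 = 30.55 m³.
τ = V/Q = 30.55/24.6 = 1.242 d, or 29.81 h.

τ ≈ 29.8 h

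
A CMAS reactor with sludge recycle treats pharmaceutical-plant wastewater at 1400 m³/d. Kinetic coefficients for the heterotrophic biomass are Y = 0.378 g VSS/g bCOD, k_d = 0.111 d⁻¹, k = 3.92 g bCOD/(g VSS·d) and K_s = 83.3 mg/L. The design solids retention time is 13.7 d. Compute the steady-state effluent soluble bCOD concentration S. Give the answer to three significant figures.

S ≈ 11.8 mg/L

Effluent substrate depends only on kinetics and SRT: S = K_s(1 + k_d θ_c) / [θ_c(Yk − k_d) − 1] = 83.3 × (1 + 0.111 × 13.7) / [13.7 × (0.378 × 3.92 − 0.111) − 1] = 210.0 / 17.78 = 11.81 mg/L.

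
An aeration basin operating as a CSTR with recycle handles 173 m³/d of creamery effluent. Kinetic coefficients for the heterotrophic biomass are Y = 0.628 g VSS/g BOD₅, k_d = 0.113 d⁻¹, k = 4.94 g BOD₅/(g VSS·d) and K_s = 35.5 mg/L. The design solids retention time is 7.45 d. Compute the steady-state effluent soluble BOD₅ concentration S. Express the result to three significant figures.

From the Monod/SRT balance for a CMAS, S = K_s·(1+k_d θ_c)/[θ_c·(Y k − k_d) − 1] = 35.5 × (1 + 0.113 × 7.45) / [7.45 × (0.628 × 4.94 − 0.113) − 1] = 65.39 / 21.27 = 3.074 mg/L.

S ≈ 3.07 mg/L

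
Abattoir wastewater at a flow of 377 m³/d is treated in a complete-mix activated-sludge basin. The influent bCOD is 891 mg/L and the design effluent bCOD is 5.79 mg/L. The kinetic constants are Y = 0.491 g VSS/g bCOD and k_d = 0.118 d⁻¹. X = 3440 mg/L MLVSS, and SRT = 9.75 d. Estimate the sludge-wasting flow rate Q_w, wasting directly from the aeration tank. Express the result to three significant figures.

Q_w ≈ 22.1 m³/d

Rearranging the biomass balance for a CMAS with decay, V = Y·Q·ΔS·θ_c / [X·(1+k_d θ_c)] = 0.491 × 377 × (891 − 5.79) × 9.75 / [3440 × (1 + 0.118 × 9.75)] = 1.6×10^6 / 7398 = 216.0 m³.
For wasting at MLVSS concentration, Q_w = V/θ_c = 216.0/9.75 = 22.15 m³/d.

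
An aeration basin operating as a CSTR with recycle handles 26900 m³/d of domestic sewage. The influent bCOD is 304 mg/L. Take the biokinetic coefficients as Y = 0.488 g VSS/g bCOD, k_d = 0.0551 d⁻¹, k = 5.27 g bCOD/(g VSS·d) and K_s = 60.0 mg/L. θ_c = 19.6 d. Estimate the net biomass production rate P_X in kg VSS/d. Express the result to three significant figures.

From the Monod/SRT balance for a CMAS, S = K_s·(1+k_d θ_c)/[θ_c·(Y k − k_d) − 1] = 60.0 × (1 + 0.0551 × 19.6) / [19.6 × (0.488 × 5.27 − 0.0551) − 1] = 124.8 / 48.33 = 2.582 mg/L.
The observed yield is Y_obs = Y/(1 + k_d·θ_c) = 0.488 / (1 + 0.0551 × 19.6) = 0.488 / 2.080 = 0.2346 g VSS per g bCOD removed.
Q·(S₀ − S) = 26900 × (304 − 2.58) × 10⁻³ = 8108 kg/d removed.
So the net sludge growth is P_X = 0.2346 × 8108 = 1902 kg VSS/d.

P_X ≈ 1900 kg VSS/d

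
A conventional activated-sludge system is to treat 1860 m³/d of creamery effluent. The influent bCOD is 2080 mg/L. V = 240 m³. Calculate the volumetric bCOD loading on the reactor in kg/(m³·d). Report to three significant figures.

L_v ≈ 16.1 kg bCOD/(m³·d)

L_v = Q S₀ / V = 1860 × 2080 × 10⁻³ / 240.0 = 16.12 kg/(m³·d).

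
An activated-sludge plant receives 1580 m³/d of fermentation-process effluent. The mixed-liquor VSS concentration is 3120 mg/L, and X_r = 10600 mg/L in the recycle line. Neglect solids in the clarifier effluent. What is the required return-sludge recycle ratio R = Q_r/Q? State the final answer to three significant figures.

R = Q_r/Q = X/(X_r − X) = 3120 / (10600 − 3120) = 0.4171.

R ≈ 0.417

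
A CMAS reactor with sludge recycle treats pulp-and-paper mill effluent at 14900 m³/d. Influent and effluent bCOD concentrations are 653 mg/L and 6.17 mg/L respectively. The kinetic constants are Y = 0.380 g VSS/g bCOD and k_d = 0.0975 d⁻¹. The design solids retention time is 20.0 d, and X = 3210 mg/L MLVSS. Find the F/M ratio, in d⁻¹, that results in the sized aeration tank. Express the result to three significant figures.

F/M ≈ 0.392 d⁻¹

Rearranging the biomass balance for a CMAS with decay, V = Y·Q·ΔS·θ_c / [X·(1+k_d θ_c)] = 0.380 × 14900 × (653 − 6.17) × 20.0 / [3210 × (1 + 0.0975 × 20.0)] = 7.32×10^7 / 9470 = 7735 m³.
F/M = applied load / biomass = Q·S₀/(V·X) = 14900 × 653 / (7735 × 3210) = 0.3919 d⁻¹.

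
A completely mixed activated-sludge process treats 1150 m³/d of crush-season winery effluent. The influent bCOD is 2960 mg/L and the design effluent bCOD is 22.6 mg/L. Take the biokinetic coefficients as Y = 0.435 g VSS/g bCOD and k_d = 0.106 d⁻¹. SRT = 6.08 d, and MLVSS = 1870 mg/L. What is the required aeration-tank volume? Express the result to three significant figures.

V ≈ 2910 m³

Steady-state biomass mass balance: V·X·(1 + k_d·θ_c) = Y·Q·(S₀ − S)·θ_c, so V = 0.435 × 1150 × (2960 − 22.6) × 6.08 / [1870 × (1 + 0.106 × 6.08)] = 8.93×10^6 / 3075 = 2905 m³.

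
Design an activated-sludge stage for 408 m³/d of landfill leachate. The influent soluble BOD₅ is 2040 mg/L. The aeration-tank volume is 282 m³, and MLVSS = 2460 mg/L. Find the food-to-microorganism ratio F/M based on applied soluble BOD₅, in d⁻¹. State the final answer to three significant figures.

F/M ≈ 1.20 d⁻¹

F/M = Q·S₀ / (V·X) = 408 × 2040 / (282.0 × 2460) = 1.200 g soluble BOD₅·(g VSS·d)⁻¹.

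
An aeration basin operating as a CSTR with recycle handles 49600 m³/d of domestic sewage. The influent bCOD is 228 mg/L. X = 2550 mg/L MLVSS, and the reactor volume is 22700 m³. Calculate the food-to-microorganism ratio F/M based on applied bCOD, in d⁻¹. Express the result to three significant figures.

Food-to-microorganism ratio F/M = Q S₀ / (V X) = 49600 × 228 / (22700 × 2550) = 0.1954 d⁻¹.

F/M ≈ 0.195 d⁻¹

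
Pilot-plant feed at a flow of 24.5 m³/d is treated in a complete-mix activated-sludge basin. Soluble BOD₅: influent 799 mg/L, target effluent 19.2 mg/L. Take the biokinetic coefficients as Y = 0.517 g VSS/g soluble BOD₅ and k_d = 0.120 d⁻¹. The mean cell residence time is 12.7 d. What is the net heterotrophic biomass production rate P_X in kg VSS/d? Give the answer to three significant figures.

Correct the yield for decay: Y_obs = Y/(1 + k_d θ_c) = 0.517 / (1 + 0.120 × 12.7) = 0.517 / 2.524 = 0.2048.
Q·(S₀ − S) = 24.5 × (799 − 19.2) × 10⁻³ = 19.11 kg/d removed.
So the net sludge growth is P_X = 0.2048 × 19.11 = 3.913 kg VSS/d.

P_X ≈ 3.91 kg VSS/d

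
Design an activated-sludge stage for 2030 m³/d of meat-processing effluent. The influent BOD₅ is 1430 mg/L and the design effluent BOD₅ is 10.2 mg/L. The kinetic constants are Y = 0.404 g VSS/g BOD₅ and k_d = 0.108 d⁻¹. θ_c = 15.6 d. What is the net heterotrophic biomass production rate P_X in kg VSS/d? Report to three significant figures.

Correct the yield for decay: Y_obs = Y/(1 + k_d θ_c) = 0.404 / (1 + 0.108 × 15.6) = 0.404 / 2.685 = 0.1505.
Substrate removed = Q·(S₀ − S) = 2030 m³/d × (1430 − 10.2) g/m³ = 2.88×10^6 g/d = 2882 kg/d.
P_X = Y_obs · Q(S₀ − S) = 0.1505 × 2882 = 433.7 kg VSS/d.

P_X ≈ 434 kg VSS/d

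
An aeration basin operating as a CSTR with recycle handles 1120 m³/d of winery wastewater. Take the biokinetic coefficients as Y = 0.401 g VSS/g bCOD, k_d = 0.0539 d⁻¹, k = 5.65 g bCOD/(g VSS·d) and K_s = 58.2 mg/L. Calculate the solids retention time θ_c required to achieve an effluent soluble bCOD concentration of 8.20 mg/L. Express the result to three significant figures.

From 1/θ_c = Y·k·S/(K_s + S) − k_d: Y·k·S/(K_s+S) = 0.401 × 5.65 × 8.20 / (58.2 + 8.20) = 0.2798 d⁻¹.
Then 1/θ_c = μ − k_d = 0.2798 − 0.0539 = 0.2259 d⁻¹, giving θ_c = 4.427 d.

θ_c ≈ 4.43 d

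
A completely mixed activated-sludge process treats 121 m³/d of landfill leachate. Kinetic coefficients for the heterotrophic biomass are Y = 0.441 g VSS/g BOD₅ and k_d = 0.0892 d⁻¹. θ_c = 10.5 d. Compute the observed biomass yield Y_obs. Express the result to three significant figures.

Y_obs ≈ 0.228 g VSS/g BOD₅

The observed yield is Y_obs = Y/(1 + k_d·θ_c) = 0.441 / (1 + 0.0892 × 10.5) = 0.441 / 1.937 = 0.2277 g VSS per g BOD₅ removed.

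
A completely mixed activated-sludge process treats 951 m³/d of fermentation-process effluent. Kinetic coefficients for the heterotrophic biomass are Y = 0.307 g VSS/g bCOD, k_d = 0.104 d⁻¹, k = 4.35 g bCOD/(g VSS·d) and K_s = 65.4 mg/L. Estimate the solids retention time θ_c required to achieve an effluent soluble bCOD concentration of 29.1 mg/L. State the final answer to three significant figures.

θ_c ≈ 3.25 d

At the target effluent, Y k S/(K_s+S) = 0.307×4.35×29.1/94.50 = 0.4112 d⁻¹.
1/θ_c = 0.4112 − 0.104 = 0.3072 d⁻¹, so θ_c = 3.255 d.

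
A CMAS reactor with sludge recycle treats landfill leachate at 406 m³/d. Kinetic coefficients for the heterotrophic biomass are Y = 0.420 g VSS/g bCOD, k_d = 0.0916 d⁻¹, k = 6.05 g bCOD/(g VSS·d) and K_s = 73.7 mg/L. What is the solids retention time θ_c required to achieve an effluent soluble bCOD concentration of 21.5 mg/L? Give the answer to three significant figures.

θ_c ≈ 2.07 d

Specific growth rate at S = 21.5 mg/L: μ = YkS/(K_s+S) = 0.420·6.05·21.5/(73.7+21.5) = 0.5739 d⁻¹.
1/θ_c = 0.5739 − 0.0916 = 0.4823 d⁻¹, so θ_c = 2.074 d.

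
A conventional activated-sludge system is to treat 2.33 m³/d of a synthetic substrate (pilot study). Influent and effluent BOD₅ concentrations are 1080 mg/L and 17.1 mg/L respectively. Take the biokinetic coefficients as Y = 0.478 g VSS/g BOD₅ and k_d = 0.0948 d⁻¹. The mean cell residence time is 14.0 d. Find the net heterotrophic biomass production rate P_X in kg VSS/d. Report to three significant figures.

Correct the yield for decay: Y_obs = Y/(1 + k_d θ_c) = 0.478 / (1 + 0.0948 × 14.0) = 0.478 / 2.327 = 0.2054.
Mass of BOD₅ removed per day: Q(S₀ − S) = 2.33 × 1063 g/m³ = 2.477 kg/d.
P_X = Y_obs · Q(S₀ − S) = 0.2054 × 2.477 = 0.5087 kg VSS/d.

P_X ≈ 0.509 kg VSS/d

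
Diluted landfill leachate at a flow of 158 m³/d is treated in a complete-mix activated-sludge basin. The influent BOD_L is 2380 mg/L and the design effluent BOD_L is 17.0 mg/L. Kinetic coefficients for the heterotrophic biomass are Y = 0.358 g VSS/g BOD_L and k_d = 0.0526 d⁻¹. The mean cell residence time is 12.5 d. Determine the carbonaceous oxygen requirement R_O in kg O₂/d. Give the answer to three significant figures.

R_O ≈ 259 kg O₂/d

The observed yield is Y_obs = Y/(1 + k_d·θ_c) = 0.358 / (1 + 0.0526 × 12.5) = 0.358 / 1.657 = 0.2160 g VSS per g BOD_L removed.
ΔS = 2380 − 17.0 = 2363 mg/L, so the substrate removal rate is 158 × 2363/1000 = 373.4 kg BOD_L/d.
Biomass synthesised: P_X = Y_obs × 373.4 = 80.64 kg VSS/d.
R_O = Q·ΔS − 1.42 P_X = 373.4 − 114.5 = 258.8 kg O₂/d.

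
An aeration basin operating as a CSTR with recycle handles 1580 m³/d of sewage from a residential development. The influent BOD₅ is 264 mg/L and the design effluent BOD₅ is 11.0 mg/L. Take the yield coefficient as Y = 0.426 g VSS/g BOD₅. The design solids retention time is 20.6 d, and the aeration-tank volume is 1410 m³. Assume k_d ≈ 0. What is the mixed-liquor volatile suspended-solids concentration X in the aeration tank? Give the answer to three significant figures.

X ≈ 2490 mg/L

X = Y·Q·ΔS·θ_c / V = 0.426 × 1580 × (264 − 11.0) × 20.6 / 1410 = 2488 mg/L.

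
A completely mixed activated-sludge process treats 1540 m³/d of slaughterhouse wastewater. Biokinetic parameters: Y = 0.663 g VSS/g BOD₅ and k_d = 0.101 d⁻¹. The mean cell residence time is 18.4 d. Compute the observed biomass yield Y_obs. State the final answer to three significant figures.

Y_obs ≈ 0.232 g VSS/g BOD₅

The observed yield is Y_obs = Y/(1 + k_d·θ_c) = 0.663 / (1 + 0.101 × 18.4) = 0.663 / 2.858 = 0.2319 g VSS per g BOD₅ removed.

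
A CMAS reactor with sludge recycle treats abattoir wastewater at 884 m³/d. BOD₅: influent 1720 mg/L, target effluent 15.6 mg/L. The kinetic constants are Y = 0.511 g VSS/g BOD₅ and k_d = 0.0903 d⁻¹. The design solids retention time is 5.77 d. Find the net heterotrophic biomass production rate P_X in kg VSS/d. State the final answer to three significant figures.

P_X ≈ 506 kg VSS/d

The observed yield is Y_obs = Y/(1 + k_d·θ_c) = 0.511 / (1 + 0.0903 × 5.77) = 0.511 / 1.521 = 0.3360 g VSS per g BOD₅ removed.
Q·(S₀ − S) = 884 × (1720 − 15.6) × 10⁻³ = 1507 kg/d removed.
So the net sludge growth is P_X = 0.3360 × 1507 = 506.2 kg VSS/d.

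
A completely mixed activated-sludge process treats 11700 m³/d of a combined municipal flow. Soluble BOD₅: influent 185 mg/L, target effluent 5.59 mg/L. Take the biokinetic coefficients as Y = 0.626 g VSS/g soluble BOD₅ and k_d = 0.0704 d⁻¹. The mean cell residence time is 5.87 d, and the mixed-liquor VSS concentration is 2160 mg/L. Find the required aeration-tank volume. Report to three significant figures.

V ≈ 2530 m³

Rearranging the biomass balance for a CMAS with decay, V = Y·Q·ΔS·θ_c / [X·(1+k_d θ_c)] = 0.626 × 11700 × (185 − 5.59) × 5.87 / [2160 × (1 + 0.0704 × 5.87)] = 7.71×10^6 / 3053 = 2527 m³.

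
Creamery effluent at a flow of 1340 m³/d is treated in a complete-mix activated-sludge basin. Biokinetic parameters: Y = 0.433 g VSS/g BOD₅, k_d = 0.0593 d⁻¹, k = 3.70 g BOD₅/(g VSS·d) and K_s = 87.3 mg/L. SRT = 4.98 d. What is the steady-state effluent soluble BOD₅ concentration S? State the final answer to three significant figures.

S ≈ 16.9 mg/L

For a completely mixed reactor with recycle the Lawrence–McCarty relation gives S = K_s·(1 + k_d·θ_c) / [θ_c·(Y·k − k_d) − 1] = 87.3 × (1 + 0.0593 × 4.98) / [4.98 × (0.433 × 3.70 − 0.0593) − 1] = 113.1 / 6.683 = 16.92 mg/L.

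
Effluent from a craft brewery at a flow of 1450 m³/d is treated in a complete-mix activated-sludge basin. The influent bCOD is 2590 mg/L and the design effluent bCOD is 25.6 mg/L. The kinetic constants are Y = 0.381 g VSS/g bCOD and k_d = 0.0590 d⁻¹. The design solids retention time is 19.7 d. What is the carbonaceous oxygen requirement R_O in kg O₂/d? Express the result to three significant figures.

R_O ≈ 2790 kg O₂/d

The observed yield is Y_obs = Y/(1 + k_d·θ_c) = 0.381 / (1 + 0.0590 × 19.7) = 0.381 / 2.162 = 0.1762 g VSS per g bCOD removed.
Substrate removed = Q·(S₀ − S) = 1450 m³/d × (2590 − 25.6) g/m³ = 3.72×10^6 g/d = 3718 kg/d.
Biomass synthesised: P_X = Y_obs × 3718 = 655.2 kg VSS/d.
Carbonaceous O₂ demand = substrate oxidised − cell-mass equivalent = 3718 − 1.42 × 655.2 = 2788 kg O₂/d.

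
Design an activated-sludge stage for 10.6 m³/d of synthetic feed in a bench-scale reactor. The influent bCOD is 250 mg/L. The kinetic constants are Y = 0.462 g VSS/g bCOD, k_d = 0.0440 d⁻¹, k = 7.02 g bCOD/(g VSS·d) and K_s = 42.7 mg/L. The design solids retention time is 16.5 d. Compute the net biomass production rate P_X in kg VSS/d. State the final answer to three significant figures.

P_X ≈ 0.705 kg VSS/d

From the Monod/SRT balance for a CMAS, S = K_s·(1+k_d θ_c)/[θ_c·(Y k − k_d) − 1] = 42.7 × (1 + 0.0440 × 16.5) / [16.5 × (0.462 × 7.02 − 0.0440) − 1] = 73.70 / 51.79 = 1.423 mg/L.
Correct the yield for decay: Y_obs = Y/(1 + k_d θ_c) = 0.462 / (1 + 0.0440 × 16.5) = 0.462 / 1.726 = 0.2677.
Substrate removed = Q·(S₀ − S) = 10.6 m³/d × (250 − 1.42) g/m³ = 2.63×10^3 g/d = 2.635 kg/d.
P_X = Y_obs · Q(S₀ − S) = 0.2677 × 2.635 = 0.7053 kg VSS/d.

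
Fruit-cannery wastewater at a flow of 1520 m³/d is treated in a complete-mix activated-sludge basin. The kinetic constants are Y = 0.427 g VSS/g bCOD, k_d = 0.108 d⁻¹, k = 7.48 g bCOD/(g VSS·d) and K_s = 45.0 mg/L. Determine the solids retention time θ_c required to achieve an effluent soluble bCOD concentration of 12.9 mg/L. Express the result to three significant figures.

At the target effluent, Y k S/(K_s+S) = 0.427×7.48×12.9/57.90 = 0.7116 d⁻¹.
θ_c = 1/(μ − k_d) = 1/(0.7116 − 0.108) = 1/0.6036 = 1.657 d.

θ_c ≈ 1.66 d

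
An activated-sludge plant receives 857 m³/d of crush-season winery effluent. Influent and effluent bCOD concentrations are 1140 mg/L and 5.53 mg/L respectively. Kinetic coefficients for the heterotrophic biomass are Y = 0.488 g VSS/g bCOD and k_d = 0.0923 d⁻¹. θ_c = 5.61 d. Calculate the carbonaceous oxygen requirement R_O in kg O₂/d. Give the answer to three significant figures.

R_O ≈ 528 kg O₂/d

The observed yield is Y_obs = Y/(1 + k_d·θ_c) = 0.488 / (1 + 0.0923 × 5.61) = 0.488 / 1.518 = 0.3215 g VSS per g bCOD removed.
ΔS = 1140 − 5.53 = 1134 mg/L, so the substrate removal rate is 857 × 1134/1000 = 972.2 kg bCOD/d.
Net sludge production P_X = 0.3215 × 972.2 = 312.6 kg VSS/d.
Carbonaceous O₂ demand = substrate oxidised − cell-mass equivalent = 972.2 − 1.42 × 312.6 = 528.4 kg O₂/d.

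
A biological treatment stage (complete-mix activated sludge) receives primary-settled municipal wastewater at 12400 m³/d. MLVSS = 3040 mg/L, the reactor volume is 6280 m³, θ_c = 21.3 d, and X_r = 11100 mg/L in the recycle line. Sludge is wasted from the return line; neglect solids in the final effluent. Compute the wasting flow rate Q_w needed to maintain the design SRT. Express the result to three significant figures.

θ_c = V·X/(Q_w·X_r) when wasting from the recycle, so Q_w = V·X/(θ_c·X_r) = 6280 × 3040 / (21.3 × 11100) = 80.75 m³/d.

Q_w ≈ 80.7 m³/d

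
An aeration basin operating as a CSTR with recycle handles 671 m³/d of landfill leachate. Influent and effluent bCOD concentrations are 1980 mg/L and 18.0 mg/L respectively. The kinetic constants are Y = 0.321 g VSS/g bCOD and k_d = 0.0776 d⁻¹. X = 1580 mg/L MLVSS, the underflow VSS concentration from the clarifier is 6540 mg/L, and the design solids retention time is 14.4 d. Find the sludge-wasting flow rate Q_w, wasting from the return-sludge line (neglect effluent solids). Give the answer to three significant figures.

Q_w ≈ 30.5 m³/d

Rearranging the biomass balance for a CMAS with decay, V = Y·Q·ΔS·θ_c / [X·(1+k_d θ_c)] = 0.321 × 671 × (1980 − 18.0) × 14.4 / [1580 × (1 + 0.0776 × 14.4)] = 6.09×10^6 / 3346 = 1819 m³.
Wasting from the return line (neglecting effluent solids): Q_w = V·X / (θ_c·X_r) = 1819 × 1580 / (14.4 × 6540) = 30.52 m³/d.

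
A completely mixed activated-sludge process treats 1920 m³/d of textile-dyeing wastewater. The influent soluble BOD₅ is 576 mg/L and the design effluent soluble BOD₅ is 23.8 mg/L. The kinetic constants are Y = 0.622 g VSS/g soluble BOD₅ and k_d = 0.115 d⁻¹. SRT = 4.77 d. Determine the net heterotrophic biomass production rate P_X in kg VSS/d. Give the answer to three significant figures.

The observed yield is Y_obs = Y/(1 + k_d·θ_c) = 0.622 / (1 + 0.115 × 4.77) = 0.622 / 1.549 = 0.4017 g VSS per g soluble BOD₅ removed.
ΔS = 576 − 23.8 = 552.2 mg/L, so the substrate removal rate is 1920 × 552.2/1000 = 1060 kg soluble BOD₅/d.
P_X = Y_obs · Q(S₀ − S) = 0.4017 × 1060 = 425.9 kg VSS/d.

P_X ≈ 426 kg VSS/d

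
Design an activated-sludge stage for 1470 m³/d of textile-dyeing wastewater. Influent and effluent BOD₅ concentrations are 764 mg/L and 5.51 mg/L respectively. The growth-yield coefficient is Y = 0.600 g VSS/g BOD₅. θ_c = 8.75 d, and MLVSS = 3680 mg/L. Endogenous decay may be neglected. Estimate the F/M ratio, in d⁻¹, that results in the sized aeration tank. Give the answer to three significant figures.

F/M ≈ 0.192 d⁻¹

Biomass mass balance (decay neglected): V·X = Y·Q·(S₀ − S)·θ_c, so V = 0.600 × 1470 × (764 − 5.51) × 8.75 / 3680 = 1591 m³.
F/M = Q·S₀ / (V·X) = 1470 × 764 / (1591 × 3680) = 0.1919 g BOD₅·(g VSS·d)⁻¹.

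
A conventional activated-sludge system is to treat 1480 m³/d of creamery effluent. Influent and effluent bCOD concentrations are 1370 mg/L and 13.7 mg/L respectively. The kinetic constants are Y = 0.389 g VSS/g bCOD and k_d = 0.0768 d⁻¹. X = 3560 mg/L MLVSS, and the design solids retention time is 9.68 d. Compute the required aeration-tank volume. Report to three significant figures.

From the SRT design equation V = Y Q (S₀−S) θ_c / [X (1 + k_d θ_c)] = 0.389 × 1480 × (1370 − 13.7) × 9.68 / [3560 × (1 + 0.0768 × 9.68)] = 7.56×10^6 / 6207 = 1218 m³.

V ≈ 1220 m³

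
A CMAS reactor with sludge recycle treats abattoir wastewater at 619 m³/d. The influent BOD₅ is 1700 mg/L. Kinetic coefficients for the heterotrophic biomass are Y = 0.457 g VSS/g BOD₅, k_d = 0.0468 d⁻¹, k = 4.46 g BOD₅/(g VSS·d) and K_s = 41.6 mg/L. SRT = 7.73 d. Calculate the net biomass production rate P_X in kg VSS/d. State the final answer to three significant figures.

For a completely mixed reactor with recycle the Lawrence–McCarty relation gives S = K_s·(1 + k_d·θ_c) / [θ_c·(Y·k − k_d) − 1] = 41.6 × (1 + 0.0468 × 7.73) / [7.73 × (0.457 × 4.46 − 0.0468) − 1] = 56.65 / 14.39 = 3.936 mg/L.
Y_obs = Y / (1 + k_d θ_c) = 0.457 / (1 + 0.0468 × 7.73) = 0.457 / 1.362 = 0.3356.
Q·(S₀ − S) = 619 × (1700 − 3.94) × 10⁻³ = 1050 kg/d removed.
Net biomass production P_X = Y_obs × Q·(S₀ − S) = 0.3356 × 1050 = 352.3 kg VSS/d.

P_X ≈ 352 kg VSS/d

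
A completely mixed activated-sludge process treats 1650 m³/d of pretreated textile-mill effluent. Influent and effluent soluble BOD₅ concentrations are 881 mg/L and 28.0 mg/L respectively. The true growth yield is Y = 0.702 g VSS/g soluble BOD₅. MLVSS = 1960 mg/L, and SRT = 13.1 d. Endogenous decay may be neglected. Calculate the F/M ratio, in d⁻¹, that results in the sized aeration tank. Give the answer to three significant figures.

F/M ≈ 0.112 d⁻¹

Biomass mass balance (decay neglected): V·X = Y·Q·(S₀ − S)·θ_c, so V = 0.702 × 1650 × (881 − 28.0) × 13.1 / 1960 = 6604 m³.
F/M = Q·S₀ / (V·X) = 1650 × 881 / (6604 × 1960) = 0.1123 g soluble BOD₅·(g VSS·d)⁻¹.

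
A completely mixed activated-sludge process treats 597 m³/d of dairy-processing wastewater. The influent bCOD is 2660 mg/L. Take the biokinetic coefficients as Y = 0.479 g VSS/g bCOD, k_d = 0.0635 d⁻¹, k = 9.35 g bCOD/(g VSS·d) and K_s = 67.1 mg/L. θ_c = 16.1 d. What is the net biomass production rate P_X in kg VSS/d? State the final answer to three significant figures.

For a completely mixed reactor with recycle the Lawrence–McCarty relation gives S = K_s·(1 + k_d·θ_c) / [θ_c·(Y·k − k_d) − 1] = 67.1 × (1 + 0.0635 × 16.1) / [16.1 × (0.479 × 9.35 − 0.0635) − 1] = 135.7 / 70.08 = 1.936 mg/L.
The observed yield is Y_obs = Y/(1 + k_d·θ_c) = 0.479 / (1 + 0.0635 × 16.1) = 0.479 / 2.022 = 0.2369 g VSS per g bCOD removed.
Substrate removed = Q·(S₀ − S) = 597 m³/d × (2660 − 1.94) g/m³ = 1.59×10^6 g/d = 1587 kg/d.
Biomass produced: P_X = Y_obs·Q·ΔS = 0.2369 × 1587 ≈ 375.9 kg VSS/d.

P_X ≈ 376 kg VSS/d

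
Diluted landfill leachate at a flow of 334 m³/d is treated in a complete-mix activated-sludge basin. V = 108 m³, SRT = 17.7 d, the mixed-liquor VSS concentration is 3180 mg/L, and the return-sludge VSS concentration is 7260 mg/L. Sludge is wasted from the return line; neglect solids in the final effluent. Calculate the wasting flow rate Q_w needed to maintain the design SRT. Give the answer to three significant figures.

Q_w ≈ 2.67 m³/d

Q_w = (V·X)/(θ_c X_r) = 108.0 × 3180 / (17.7 × 7260) = 2.673 m³/d.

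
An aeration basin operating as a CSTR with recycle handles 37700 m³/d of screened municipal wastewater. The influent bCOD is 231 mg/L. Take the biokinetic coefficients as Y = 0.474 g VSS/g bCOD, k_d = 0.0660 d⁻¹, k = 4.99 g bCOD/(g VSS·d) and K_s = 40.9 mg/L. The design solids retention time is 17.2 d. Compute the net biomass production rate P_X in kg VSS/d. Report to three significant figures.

P_X ≈ 1910 kg VSS/d

For a completely mixed reactor with recycle the Lawrence–McCarty relation gives S = K_s·(1 + k_d·θ_c) / [θ_c·(Y·k − k_d) − 1] = 40.9 × (1 + 0.0660 × 17.2) / [17.2 × (0.474 × 4.99 − 0.0660) − 1] = 87.33 / 38.55 = 2.266 mg/L.
Observed yield with endogenous decay: Y_obs = Y / (1 + k_d·θ_c) = 0.474 / (1 + 0.0660 × 17.2) = 0.474 / 2.135 = 0.2220 g VSS/g bCOD.
Q·(S₀ − S) = 37700 × (231 − 2.27) × 10⁻³ = 8623 kg/d removed.
P_X = Y_obs · Q(S₀ − S) = 0.2220 × 8623 = 1914 kg VSS/d.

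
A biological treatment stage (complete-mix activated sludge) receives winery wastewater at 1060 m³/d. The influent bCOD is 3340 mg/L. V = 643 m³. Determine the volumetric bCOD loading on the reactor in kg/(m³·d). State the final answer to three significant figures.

L_v = Q S₀ / V = 1060 × 3340 × 10⁻³ / 643.0 = 5.506 kg/(m³·d).

L_v ≈ 5.51 kg bCOD/(m³·d)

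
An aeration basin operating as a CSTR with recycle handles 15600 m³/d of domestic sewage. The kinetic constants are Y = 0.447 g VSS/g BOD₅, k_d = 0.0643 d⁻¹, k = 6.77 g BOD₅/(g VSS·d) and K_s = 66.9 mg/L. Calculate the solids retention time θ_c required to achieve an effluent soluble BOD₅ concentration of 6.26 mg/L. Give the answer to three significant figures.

θ_c ≈ 5.14 d

At the target effluent, Y k S/(K_s+S) = 0.447×6.77×6.26/73.16 = 0.2589 d⁻¹.
Then 1/θ_c = μ − k_d = 0.2589 − 0.0643 = 0.1946 d⁻¹, giving θ_c = 5.138 d.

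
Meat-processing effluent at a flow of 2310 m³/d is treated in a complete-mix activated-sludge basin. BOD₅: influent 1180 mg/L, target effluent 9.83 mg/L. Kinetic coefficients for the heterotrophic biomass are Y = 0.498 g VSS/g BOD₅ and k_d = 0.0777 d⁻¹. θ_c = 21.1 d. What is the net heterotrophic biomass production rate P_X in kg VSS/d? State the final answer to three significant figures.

P_X ≈ 510 kg VSS/d

The observed yield is Y_obs = Y/(1 + k_d·θ_c) = 0.498 / (1 + 0.0777 × 21.1) = 0.498 / 2.639 = 0.1887 g VSS per g BOD₅ removed.
Substrate removed = Q·(S₀ − S) = 2310 m³/d × (1180 − 9.83) g/m³ = 2.7×10^6 g/d = 2703 kg/d.
Biomass produced: P_X = Y_obs·Q·ΔS = 0.1887 × 2703 ≈ 510.0 kg VSS/d.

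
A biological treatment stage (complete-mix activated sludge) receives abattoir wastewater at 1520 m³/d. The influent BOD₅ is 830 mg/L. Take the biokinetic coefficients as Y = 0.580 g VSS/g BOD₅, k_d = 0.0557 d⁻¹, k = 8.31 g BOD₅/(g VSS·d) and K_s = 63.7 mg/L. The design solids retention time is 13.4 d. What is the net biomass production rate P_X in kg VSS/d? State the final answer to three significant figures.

P_X ≈ 418 kg VSS/d

Effluent substrate depends only on kinetics and SRT: S = K_s(1 + k_d θ_c) / [θ_c(Yk − k_d) − 1] = 63.7 × (1 + 0.0557 × 13.4) / [13.4 × (0.580 × 8.31 − 0.0557) − 1] = 111.2 / 62.84 = 1.770 mg/L.
Y_obs = Y / (1 + k_d θ_c) = 0.580 / (1 + 0.0557 × 13.4) = 0.580 / 1.746 = 0.3321.
Q·(S₀ − S) = 1520 × (830 − 1.77) × 10⁻³ = 1259 kg/d removed.
Net biomass production P_X = Y_obs × Q·(S₀ − S) = 0.3321 × 1259 = 418.1 kg VSS/d.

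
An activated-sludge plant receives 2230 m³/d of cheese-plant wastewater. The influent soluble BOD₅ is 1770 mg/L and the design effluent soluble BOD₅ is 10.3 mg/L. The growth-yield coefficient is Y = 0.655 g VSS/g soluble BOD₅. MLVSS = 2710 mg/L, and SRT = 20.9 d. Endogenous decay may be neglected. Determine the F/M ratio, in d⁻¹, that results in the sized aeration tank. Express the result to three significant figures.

With k_d = 0 the design equation reduces to V = Y Q (S₀−S) θ_c / X = 0.655 × 2230 × (1770 − 10.3) × 20.9 / 2710 = 19823 m³.
F/M = Q·S₀ / (V·X) = 2230 × 1770 / (19823 × 2710) = 0.07348 g soluble BOD₅·(g VSS·d)⁻¹.

F/M ≈ 0.0735 d⁻¹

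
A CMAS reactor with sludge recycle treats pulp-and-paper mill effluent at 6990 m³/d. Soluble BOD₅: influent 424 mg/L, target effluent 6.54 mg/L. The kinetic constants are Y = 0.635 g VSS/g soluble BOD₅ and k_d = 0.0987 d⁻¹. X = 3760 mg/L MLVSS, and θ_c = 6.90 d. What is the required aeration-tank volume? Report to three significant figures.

Steady-state biomass mass balance: V·X·(1 + k_d·θ_c) = Y·Q·(S₀ − S)·θ_c, so V = 0.635 × 6990 × (424 − 6.54) × 6.90 / [3760 × (1 + 0.0987 × 6.90)] = 1.28×10^7 / 6321 = 2023 m³.

V ≈ 2020 m³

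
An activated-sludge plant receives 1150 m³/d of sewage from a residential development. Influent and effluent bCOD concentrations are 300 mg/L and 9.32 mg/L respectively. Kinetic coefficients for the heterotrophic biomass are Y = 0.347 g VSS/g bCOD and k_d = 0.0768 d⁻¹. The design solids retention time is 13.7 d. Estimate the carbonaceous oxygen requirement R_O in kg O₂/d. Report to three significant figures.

Observed yield with endogenous decay: Y_obs = Y / (1 + k_d·θ_c) = 0.347 / (1 + 0.0768 × 13.7) = 0.347 / 2.052 = 0.1691 g VSS/g bCOD.
Substrate removed = Q·(S₀ − S) = 1150 m³/d × (300 − 9.32) g/m³ = 3.34×10^5 g/d = 334.3 kg/d.
Net sludge production P_X = 0.1691 × 334.3 = 56.52 kg VSS/d.
R_O = Q·ΔS − 1.42 P_X = 334.3 − 80.26 = 254.0 kg O₂/d.

R_O ≈ 254 kg O₂/d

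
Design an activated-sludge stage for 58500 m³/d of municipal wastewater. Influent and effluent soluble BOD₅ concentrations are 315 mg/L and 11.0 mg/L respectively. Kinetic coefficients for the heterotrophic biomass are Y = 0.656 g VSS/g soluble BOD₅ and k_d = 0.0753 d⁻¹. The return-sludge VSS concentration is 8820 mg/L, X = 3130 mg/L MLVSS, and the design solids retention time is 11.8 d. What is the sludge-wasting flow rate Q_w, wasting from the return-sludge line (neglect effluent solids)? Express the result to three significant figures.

Q_w ≈ 700 m³/d

From the SRT design equation V = Y Q (S₀−S) θ_c / [X (1 + k_d θ_c)] = 0.656 × 58500 × (315 − 11.0) × 11.8 / [3130 × (1 + 0.0753 × 11.8)] = 1.38×10^8 / 5911 = 23289 m³.
Wasting from the return line (neglecting effluent solids): Q_w = V·X / (θ_c·X_r) = 23289 × 3130 / (11.8 × 8820) = 700.4 m³/d.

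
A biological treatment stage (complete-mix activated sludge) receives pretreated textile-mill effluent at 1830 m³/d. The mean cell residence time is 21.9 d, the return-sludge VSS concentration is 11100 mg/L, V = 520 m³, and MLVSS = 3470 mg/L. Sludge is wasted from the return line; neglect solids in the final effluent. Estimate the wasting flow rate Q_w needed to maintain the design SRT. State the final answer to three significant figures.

Q_w ≈ 7.42 m³/d

θ_c = V·X/(Q_w·X_r) when wasting from the recycle, so Q_w = V·X/(θ_c·X_r) = 520.0 × 3470 / (21.9 × 11100) = 7.423 m³/d.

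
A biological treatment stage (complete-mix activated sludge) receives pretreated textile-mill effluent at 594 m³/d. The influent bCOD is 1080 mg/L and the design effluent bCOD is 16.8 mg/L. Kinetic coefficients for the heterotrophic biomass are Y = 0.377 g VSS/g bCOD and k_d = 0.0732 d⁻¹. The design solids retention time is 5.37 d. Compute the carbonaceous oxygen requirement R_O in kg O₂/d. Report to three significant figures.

Correct the yield for decay: Y_obs = Y/(1 + k_d θ_c) = 0.377 / (1 + 0.0732 × 5.37) = 0.377 / 1.393 = 0.2706.
Q·(S₀ − S) = 594 × (1080 − 16.8) × 10⁻³ = 631.5 kg/d removed.
Net sludge production P_X = 0.2706 × 631.5 = 170.9 kg VSS/d.
Carbonaceous O₂ demand = substrate oxidised − cell-mass equivalent = 631.5 − 1.42 × 170.9 = 388.8 kg O₂/d.

R_O ≈ 389 kg O₂/d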